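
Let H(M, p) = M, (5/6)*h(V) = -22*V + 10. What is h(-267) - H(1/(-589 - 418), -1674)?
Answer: 35551133/5035 ≈ 7060.8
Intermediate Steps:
h(V) = 12 - 132*V/5 (h(V) = 6*(-22*V + 10)/5 = 6*(10 - 22*V)/5 = 12 - 132*V/5)
h(-267) - H(1/(-589 - 418), -1674) = (12 - 132/5*(-267)) - 1/(-589 - 418) = (12 + 35244/5) - 1/(-1007) = 35304/5 - 1*(-1/1007) = 35304/5 + 1/1007 = 35551133/5035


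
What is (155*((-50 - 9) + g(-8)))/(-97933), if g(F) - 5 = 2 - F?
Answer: 620/8903 ≈ 0.069639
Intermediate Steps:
g(F) = 7 - F (g(F) = 5 + (2 - F) = 7 - F)
(155*((-50 - 9) + g(-8)))/(-97933) = (155*((-50 - 9) + (7 - 1*(-8))))/(-97933) = (155*(-59 + (7 + 8)))*(-1/97933) = (155*(-59 + 15))*(-1/97933) = (155*(-44))*(-1/97933) = -6820*(-1/97933) = 620/8903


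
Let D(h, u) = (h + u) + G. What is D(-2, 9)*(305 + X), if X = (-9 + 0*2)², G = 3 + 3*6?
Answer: 10808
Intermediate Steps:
G = 21 (G = 3 + 18 = 21)
D(h, u) = 21 + h + u (D(h, u) = (h + u) + 21 = 21 + h + u)
X = 81 (X = (-9 + 0)² = (-9)² = 81)
D(-2, 9)*(305 + X) = (21 - 2 + 9)*(305 + 81) = 28*386 = 10808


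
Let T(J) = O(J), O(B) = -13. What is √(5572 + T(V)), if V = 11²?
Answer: √5559 ≈ 74.559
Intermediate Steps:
V = 121
T(J) = -13
√(5572 + T(V)) = √(5572 - 13) = √5559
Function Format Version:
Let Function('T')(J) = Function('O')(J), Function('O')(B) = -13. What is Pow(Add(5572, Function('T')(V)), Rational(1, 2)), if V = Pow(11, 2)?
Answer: Pow(5559, Rational(1, 2)) ≈ 74.559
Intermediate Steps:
V = 121
Function('T')(J) = -13
Pow(Add(5572, Function('T')(V)), Rational(1, 2)) = Pow(Add(5572, -13), Rational(1, 2)) = Pow(5559, Rational(1, 2))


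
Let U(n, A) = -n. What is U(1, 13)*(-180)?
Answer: 180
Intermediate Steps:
U(1, 13)*(-180) = -1*1*(-180) = -1*(-180) = 180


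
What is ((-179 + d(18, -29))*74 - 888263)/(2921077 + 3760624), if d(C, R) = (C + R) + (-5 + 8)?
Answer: -902101/6681701 ≈ -0.13501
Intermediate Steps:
d(C, R) = 3 + C + R (d(C, R) = (C + R) + 3 = 3 + C + R)
((-179 + d(18, -29))*74 - 888263)/(2921077 + 3760624) = ((-179 + (3 + 18 - 29))*74 - 888263)/(2921077 + 3760624) = ((-179 - 8)*74 - 888263)/6681701 = (-187*74 - 888263)*(1/6681701) = (-13838 - 888263)*(1/6681701) = -902101*1/6681701 = -902101/6681701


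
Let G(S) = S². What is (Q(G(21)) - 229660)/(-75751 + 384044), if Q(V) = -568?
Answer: -230228/308293 ≈ -0.74678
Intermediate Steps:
(Q(G(21)) - 229660)/(-75751 + 384044) = (-568 - 229660)/(-75751 + 384044) = -230228/308293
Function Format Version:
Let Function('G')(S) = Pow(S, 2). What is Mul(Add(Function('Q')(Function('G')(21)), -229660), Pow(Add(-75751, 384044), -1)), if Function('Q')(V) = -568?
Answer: Rational(-230228, 308293) ≈ -0.74678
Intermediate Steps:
Mul(Add(Function('Q')(Function('G')(21)), -229660), Pow(Add(-75751, 384044), -1)) = Mul(Add(-568, -229660), Pow(Add(-75751, 384044), -1)) = Mul(-230228, Pow(308293, -1)) = Mul(-230228, Rational(1, 308293)) = Rational(-230228, 308293)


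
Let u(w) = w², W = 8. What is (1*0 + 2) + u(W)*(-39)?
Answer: -2494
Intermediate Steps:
(1*0 + 2) + u(W)*(-39) = (1*0 + 2) + 8²*(-39) = (0 + 2) + 64*(-39) = 2 - 2496 = -2494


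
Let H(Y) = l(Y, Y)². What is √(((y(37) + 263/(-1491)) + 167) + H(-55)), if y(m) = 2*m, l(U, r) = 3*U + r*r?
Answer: 2*√4546112179497/1491 ≈ 2860.0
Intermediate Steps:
l(U, r) = r² + 3*U (l(U, r) = 3*U + r² = r² + 3*U)
H(Y) = (Y² + 3*Y)²
√(((y(37) + 263/(-1491)) + 167) + H(-55)) = √(((2*37 + 263/(-1491)) + 167) + (-55)²*(3 - 55)²) = √(((74 + 263*(-1/1491)) + 167) + 3025*(-52)²) = √(((74 - 263/1491) + 167) + 3025*2704) = √((110071/1491 + 167) + 8179600) = √(359068/1491 + 8179600) = √(12196142668/1491) = 2*√4546112179497/1491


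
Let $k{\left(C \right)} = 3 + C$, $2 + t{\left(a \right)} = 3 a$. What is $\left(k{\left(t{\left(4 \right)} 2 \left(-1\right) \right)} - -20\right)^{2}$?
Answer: $9$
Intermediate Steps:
$t{\left(a \right)} = -2 + 3 a$
$\left(k{\left(t{\left(4 \right)} 2 \left(-1\right) \right)} - -20\right)^{2} = \left(\left(3 + \left(-2 + 3 \cdot 4\right) 2 \left(-1\right)\right) - -20\right)^{2} = \left(\left(3 + \left(-2 + 12\right) 2 \left(-1\right)\right) + 20\right)^{2} = \left(\left(3 + 10 \cdot 2 \left(-1\right)\right) + 20\right)^{2} = \left(\left(3 + 20 \left(-1\right)\right) + 20\right)^{2} = \left(\left(3 - 20\right) + 20\right)^{2} = \left(-17 + 20\right)^{2} = 3^{2} = 9$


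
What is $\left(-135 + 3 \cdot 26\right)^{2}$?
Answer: $3249$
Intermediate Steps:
$\left(-135 + 3 \cdot 26\right)^{2} = \left(-135 + 78\right)^{2} = \left(-57\right)^{2} = 3249$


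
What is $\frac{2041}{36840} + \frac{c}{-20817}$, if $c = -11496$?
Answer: $\frac{51777793}{85210920} \approx 0.60764$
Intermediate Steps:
$\frac{2041}{36840} + \frac{c}{-20817} = \frac{2041}{36840} - \frac{11496}{-20817} = 2041 \cdot \frac{1}{36840} - - \frac{3832}{6939} = \frac{2041}{36840} + \frac{3832}{6939} = \frac{51777793}{85210920}$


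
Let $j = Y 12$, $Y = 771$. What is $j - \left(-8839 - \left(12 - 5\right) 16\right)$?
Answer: $18203$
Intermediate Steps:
$j = 9252$ ($j = 771 \cdot 12 = 9252$)
$j - \left(-8839 - \left(12 - 5\right) 16\right) = 9252 - \left(-8839 - \left(12 - 5\right) 16\right) = 9252 - \left(-8839 - 7 \cdot 16\right) = 9252 - \left(-8839 - 112\right) = 9252 - -8951 = 9252 + 8951 = 18203$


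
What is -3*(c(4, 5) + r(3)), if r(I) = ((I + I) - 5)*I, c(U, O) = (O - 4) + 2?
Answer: -18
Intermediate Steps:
c(U, O) = -2 + O (c(U, O) = (-4 + O) + 2 = -2 + O)
r(I) = I*(-5 + 2*I) (r(I) = (2*I - 5)*I = (-5 + 2*I)*I = I*(-5 + 2*I))
-3*(c(4, 5) + r(3)) = -3*((-2 + 5) + 3*(-5 + 2*3)) = -3*(3 + 3*(-5 + 6)) = -3*(3 + 3*1) = -3*(3 + 3) = -3*6 = -18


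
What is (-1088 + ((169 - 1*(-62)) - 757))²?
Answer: 2604996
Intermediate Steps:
(-1088 + ((169 - 1*(-62)) - 757))² = (-1088 + ((169 + 62) - 757))² = (-1088 + (231 - 757))² = (-1088 - 526)² = (-1614)² = 2604996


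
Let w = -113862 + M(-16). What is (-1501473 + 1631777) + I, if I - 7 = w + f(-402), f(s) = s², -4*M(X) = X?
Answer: 178057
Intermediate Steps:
M(X) = -X/4
w = -113858 (w = -113862 - ¼*(-16) = -113862 + 4 = -113858)
I = 47753 (I = 7 + (-113858 + (-402)²) = 7 + (-113858 + 161604) = 7 + 47746 = 47753)
(-1501473 + 1631777) + I = (-1501473 + 1631777) + 47753 = 130304 + 47753 = 178057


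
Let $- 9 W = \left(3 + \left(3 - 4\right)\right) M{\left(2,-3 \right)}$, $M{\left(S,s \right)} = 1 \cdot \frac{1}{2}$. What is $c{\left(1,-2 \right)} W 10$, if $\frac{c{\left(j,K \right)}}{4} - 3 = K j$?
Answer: $- \frac{40}{9} \approx -4.4444$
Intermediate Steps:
$c{\left(j,K \right)} = 12 + 4 K j$
$M{\left(S,s \right)} = \frac{1}{2}$ ($M{\left(S,s \right)} = 1 \cdot \frac{1}{2} = \frac{1}{2}$)
$W = - \frac{1}{9}$ ($W = - \frac{\left(3 + \left(3 - 4\right)\right) \frac{1}{2}}{9} = - \frac{\left(3 - 1\right) \frac{1}{2}}{9} = - \frac{2 \cdot \frac{1}{2}}{9} = \left(- \frac{1}{9}\right) 1 = - \frac{1}{9} \approx -0.11111$)
$c{\left(1,-2 \right)} W 10 = \left(12 + 4 \left(-2\right) 1\right) \left(- \frac{1}{9}\right) 10 = \left(12 - 8\right) \left(- \frac{1}{9}\right) 10 = 4 \left(- \frac{1}{9}\right) 10 = \left(- \frac{4}{9}\right) 10 = - \frac{40}{9}$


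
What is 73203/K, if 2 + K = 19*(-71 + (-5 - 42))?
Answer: -24401/748 ≈ -32.622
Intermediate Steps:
K = -2244 (K = -2 + 19*(-71 + (-5 - 42)) = -2 + 19*(-71 - 47) = -2 + 19*(-118) = -2 - 2242 = -2244)
73203/K = 73203/(-2244) = 73203*(-1/2244) = -24401/748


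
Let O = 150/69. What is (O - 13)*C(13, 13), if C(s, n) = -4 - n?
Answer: 4233/23 ≈ 184.04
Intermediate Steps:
O = 50/23 (O = 150*(1/69) = 50/23 ≈ 2.1739)
(O - 13)*C(13, 13) = (50/23 - 13)*(-4 - 1*13) = -249*(-4 - 13)/23 = -249/23*(-17) = 4233/23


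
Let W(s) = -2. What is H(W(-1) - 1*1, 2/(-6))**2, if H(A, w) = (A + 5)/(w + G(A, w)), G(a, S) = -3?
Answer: 9/25 ≈ 0.36000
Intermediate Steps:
H(A, w) = (5 + A)/(-3 + w) (H(A, w) = (A + 5)/(w - 3) = (5 + A)/(-3 + w))
H(W(-1) - 1*1, 2/(-6))**2 = ((5 + (-2 - 1*1))/(-3 + 2/(-6)))**2 = ((5 + (-2 - 1))/(-3 + 2*(-1/6)))**2 = ((5 - 3)/(-3 - 1/3))**2 = (2/(-10/3))**2 = (-3/10*2)**2 = (-3/5)**2 = 9/25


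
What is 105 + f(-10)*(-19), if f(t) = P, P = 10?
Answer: -85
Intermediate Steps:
f(t) = 10
105 + f(-10)*(-19) = 105 + 10*(-19) = 105 - 190 = -85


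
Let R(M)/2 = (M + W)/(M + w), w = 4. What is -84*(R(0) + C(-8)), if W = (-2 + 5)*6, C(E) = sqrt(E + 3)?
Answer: -756 - 84*I*sqrt(5) ≈ -756.0 - 187.83*I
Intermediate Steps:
C(E) = sqrt(3 + E)
W = 18 (W = 3*6 = 18)
R(M) = 2*(18 + M)/(4 + M) (R(M) = 2*((M + 18)/(M + 4)) = 2*((18 + M)/(4 + M)) = 2*(18 + M)/(4 + M))
-84*(R(0) + C(-8)) = -84*(2*(18 + 0)/(4 + 0) + sqrt(3 - 8)) = -84*(2*18/4 + sqrt(-5)) = -84*(2*(1/4)*18 + I*sqrt(5)) = -84*(9 + I*sqrt(5)) = -756 - 84*I*sqrt(5)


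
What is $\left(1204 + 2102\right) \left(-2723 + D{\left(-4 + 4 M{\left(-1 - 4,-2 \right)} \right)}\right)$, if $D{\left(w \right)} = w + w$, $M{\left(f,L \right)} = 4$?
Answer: $-8922894$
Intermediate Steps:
$D{\left(w \right)} = 2 w$
$\left(1204 + 2102\right) \left(-2723 + D{\left(-4 + 4 M{\left(-1 - 4,-2 \right)} \right)}\right) = \left(1204 + 2102\right) \left(-2723 + 2 \left(-4 + 4 \cdot 4\right)\right) = 3306 \left(-2723 + 2 \left(-4 + 16\right)\right) = 3306 \left(-2723 + 2 \cdot 12\right) = 3306 \left(-2723 + 24\right) = 3306 \left(-2699\right) = -8922894$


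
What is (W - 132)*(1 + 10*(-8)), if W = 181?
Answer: -3871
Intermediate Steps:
(W - 132)*(1 + 10*(-8)) = (181 - 132)*(1 + 10*(-8)) = 49*(1 - 80) = 49*(-79) = -3871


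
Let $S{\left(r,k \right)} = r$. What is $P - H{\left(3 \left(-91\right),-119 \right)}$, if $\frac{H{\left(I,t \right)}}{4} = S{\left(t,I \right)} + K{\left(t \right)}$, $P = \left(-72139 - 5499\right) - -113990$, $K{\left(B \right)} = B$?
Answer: $37304$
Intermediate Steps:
$P = 36352$ ($P = \left(-72139 - 5499\right) + 113990 = -77638 + 113990 = 36352$)
$H{\left(I,t \right)} = 8 t$ ($H{\left(I,t \right)} = 4 \left(t + t\right) = 4 \cdot 2 t = 8 t$)
$P - H{\left(3 \left(-91\right),-119 \right)} = 36352 - 8 \left(-119\right) = 36352 - -952 = 36352 + 952 = 37304$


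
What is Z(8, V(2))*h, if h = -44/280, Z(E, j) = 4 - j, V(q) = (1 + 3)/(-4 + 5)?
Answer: 0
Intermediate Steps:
V(q) = 4 (V(q) = 4/1 = 4*1 = 4)
h = -11/70 (h = -44*1/280 = -11/70 ≈ -0.15714)
Z(8, V(2))*h = (4 - 1*4)*(-11/70) = (4 - 4)*(-11/70) = 0*(-11/70) = 0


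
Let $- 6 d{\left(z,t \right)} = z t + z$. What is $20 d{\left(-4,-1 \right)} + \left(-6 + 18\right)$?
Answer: $12$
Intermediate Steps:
$d{\left(z,t \right)} = - \frac{z}{6} - \frac{t z}{6}$ ($d{\left(z,t \right)} = - \frac{z t + z}{6} = - \frac{t z + z}{6} = - \frac{z + t z}{6} = - \frac{z}{6} - \frac{t z}{6}$)
$20 d{\left(-4,-1 \right)} + \left(-6 + 18\right) = 20 \left(\left(- \frac{1}{6}\right) \left(-4\right) \left(1 - 1\right)\right) + \left(-6 + 18\right) = 20 \left(\left(- \frac{1}{6}\right) \left(-4\right) 0\right) + 12 = 20 \cdot 0 + 12 = 0 + 12 = 12$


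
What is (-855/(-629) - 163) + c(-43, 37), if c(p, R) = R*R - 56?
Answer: 724205/629 ≈ 1151.4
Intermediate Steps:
c(p, R) = -56 + R**2 (c(p, R) = R**2 - 56 = -56 + R**2)
(-855/(-629) - 163) + c(-43, 37) = (-855/(-629) - 163) + (-56 + 37**2) = (-855*(-1/629) - 163) + (-56 + 1369) = (855/629 - 163) + 1313 = -101672/629 + 1313 = 724205/629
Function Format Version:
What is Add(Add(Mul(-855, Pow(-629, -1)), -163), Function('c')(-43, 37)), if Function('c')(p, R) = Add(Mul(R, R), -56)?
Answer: Rational(724205, 629) ≈ 1151.4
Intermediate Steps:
Function('c')(p, R) = Add(-56, Pow(R, 2)) (Function('c')(p, R) = Add(Pow(R, 2), -56) = Add(-56, Pow(R, 2)))
Add(Add(Mul(-855, Pow(-629, -1)), -163), Function('c')(-43, 37)) = Add(Add(Mul(-855, Pow(-629, -1)), -163), Add(-56, Pow(37, 2))) = Add(Add(Mul(-855, Rational(-1, 629)), -163), Add(-56, 1369)) = Add(Add(Rational(855, 629), -163), 1313) = Add(Rational(-101672, 629), 1313) = Rational(724205, 629)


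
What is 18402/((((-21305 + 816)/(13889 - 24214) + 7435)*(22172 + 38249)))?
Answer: 13571475/331395650696 ≈ 4.0952e-5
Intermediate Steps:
18402/((((-21305 + 816)/(13889 - 24214) + 7435)*(22172 + 38249))) = 18402/(((-20489/(-10325) + 7435)*60421)) = 18402/(((-20489*(-1/10325) + 7435)*60421)) = 18402/(((2927/1475 + 7435)*60421)) = 18402/(((10969552/1475)*60421)) = 18402/(662791301392/1475) = 18402*(1475/662791301392) = 13571475/331395650696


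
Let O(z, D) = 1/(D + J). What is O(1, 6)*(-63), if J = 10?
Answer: -63/16 ≈ -3.9375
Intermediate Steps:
O(z, D) = 1/(10 + D) (O(z, D) = 1/(D + 10) = 1/(10 + D))
O(1, 6)*(-63) = -63/(10 + 6) = -63/16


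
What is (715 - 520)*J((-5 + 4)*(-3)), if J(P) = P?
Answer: 585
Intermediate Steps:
(715 - 520)*J((-5 + 4)*(-3)) = (715 - 520)*((-5 + 4)*(-3)) = 195*(-1*(-3)) = 195*3 = 585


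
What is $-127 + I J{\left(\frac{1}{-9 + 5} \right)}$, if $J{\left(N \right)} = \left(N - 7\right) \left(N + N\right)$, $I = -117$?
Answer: $- \frac{4409}{8} \approx -551.13$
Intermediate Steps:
$J{\left(N \right)} = 2 N \left(-7 + N\right)$ ($J{\left(N \right)} = \left(-7 + N\right) 2 N = 2 N \left(-7 + N\right)$)
$-127 + I J{\left(\frac{1}{-9 + 5} \right)} = -127 - 117 \frac{2 \left(-7 + \frac{1}{-9 + 5}\right)}{-9 + 5} = -127 - 117 \frac{2 \left(-7 + \frac{1}{-4}\right)}{-4} = -127 - 117 \cdot 2 \left(- \frac{1}{4}\right) \left(-7 - \frac{1}{4}\right) = -127 - 117 \cdot 2 \left(- \frac{1}{4}\right) \left(- \frac{29}{4}\right) = -127 - \frac{3393}{8} = - \frac{4409}{8}$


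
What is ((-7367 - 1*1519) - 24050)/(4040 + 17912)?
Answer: -4117/2744 ≈ -1.5004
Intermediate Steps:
((-7367 - 1*1519) - 24050)/(4040 + 17912) = ((-7367 - 1519) - 24050)/21952 = (-8886 - 24050)*(1/21952) = -32936*1/21952 = -4117/2744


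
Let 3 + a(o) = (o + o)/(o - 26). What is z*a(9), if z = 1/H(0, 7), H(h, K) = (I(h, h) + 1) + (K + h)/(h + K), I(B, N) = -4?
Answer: 69/34 ≈ 2.0294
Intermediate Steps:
a(o) = -3 + 2*o/(-26 + o) (a(o) = -3 + (o + o)/(o - 26) = -3 + (2*o)/(-26 + o) = -3 + 2*o/(-26 + o))
H(h, K) = -2 (H(h, K) = (-4 + 1) + (K + h)/(h + K) = -3 + (K + h)/(K + h) = -3 + 1 = -2)
z = -½ (z = 1/(-2) = -½ ≈ -0.50000)
z*a(9) = -(78 - 1*9)/(2*(-26 + 9)) = -(78 - 9)/(2*(-17)) = -(-1)*69/34 = -½*(-69/17) = 69/34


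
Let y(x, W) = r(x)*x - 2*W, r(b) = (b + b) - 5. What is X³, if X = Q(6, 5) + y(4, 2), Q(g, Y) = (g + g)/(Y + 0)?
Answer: 140608/125 ≈ 1124.9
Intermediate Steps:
r(b) = -5 + 2*b (r(b) = 2*b - 5 = -5 + 2*b)
y(x, W) = -2*W + x*(-5 + 2*x) (y(x, W) = (-5 + 2*x)*x - 2*W = x*(-5 + 2*x) - 2*W = -2*W + x*(-5 + 2*x))
Q(g, Y) = 2*g/Y (Q(g, Y) = (2*g)/Y = 2*g/Y)
X = 52/5 (X = 2*6/5 + (-2*2 + 4*(-5 + 2*4)) = 2*6*(⅕) + (-4 + 4*(-5 + 8)) = 12/5 + (-4 + 4*3) = 12/5 + (-4 + 12) = 12/5 + 8 = 52/5 ≈ 10.400)
X³ = (52/5)³ = 140608/125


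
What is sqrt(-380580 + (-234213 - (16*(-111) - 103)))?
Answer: I*sqrt(612914) ≈ 782.89*I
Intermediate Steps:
sqrt(-380580 + (-234213 - (16*(-111) - 103))) = sqrt(-380580 + (-234213 - (-1776 - 103))) = sqrt(-380580 + (-234213 - 1*(-1879))) = sqrt(-380580 + (-234213 + 1879)) = sqrt(-380580 - 232334) = sqrt(-612914) = I*sqrt(612914)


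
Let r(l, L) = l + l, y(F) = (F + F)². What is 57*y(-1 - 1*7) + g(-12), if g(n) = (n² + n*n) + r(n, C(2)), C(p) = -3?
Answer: 14856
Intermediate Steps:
y(F) = 4*F² (y(F) = (2*F)² = 4*F²)
r(l, L) = 2*l
g(n) = 2*n + 2*n² (g(n) = (n² + n*n) + 2*n = (n² + n²) + 2*n = 2*n² + 2*n = 2*n + 2*n²)
57*y(-1 - 1*7) + g(-12) = 57*(4*(-1 - 1*7)²) + 2*(-12)*(1 - 12) = 57*(4*(-1 - 7)²) + 2*(-12)*(-11) = 57*(4*(-8)²) + 264 = 57*(4*64) + 264 = 57*256 + 264 = 14592 + 264 = 14856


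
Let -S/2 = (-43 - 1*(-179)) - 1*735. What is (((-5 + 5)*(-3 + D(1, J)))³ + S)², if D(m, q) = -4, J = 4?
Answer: 1435204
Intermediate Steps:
S = 1198 (S = -2*((-43 - 1*(-179)) - 1*735) = -2*((-43 + 179) - 735) = -2*(136 - 735) = -2*(-599) = 1198)
(((-5 + 5)*(-3 + D(1, J)))³ + S)² = (((-5 + 5)*(-3 - 4))³ + 1198)² = ((0*(-7))³ + 1198)² = (0³ + 1198)² = (0 + 1198)² = 1198² = 1435204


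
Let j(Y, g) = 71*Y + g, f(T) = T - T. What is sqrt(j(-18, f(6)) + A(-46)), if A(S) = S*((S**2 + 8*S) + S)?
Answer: I*sqrt(79570) ≈ 282.08*I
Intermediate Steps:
f(T) = 0
j(Y, g) = g + 71*Y
A(S) = S*(S**2 + 9*S)
sqrt(j(-18, f(6)) + A(-46)) = sqrt((0 + 71*(-18)) + (-46)**2*(9 - 46)) = sqrt((0 - 1278) + 2116*(-37)) = sqrt(-1278 - 78292) = sqrt(-79570) = I*sqrt(79570)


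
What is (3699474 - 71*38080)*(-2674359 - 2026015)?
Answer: -4680604226956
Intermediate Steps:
(3699474 - 71*38080)*(-2674359 - 2026015) = (3699474 - 2703680)*(-4700374) = 995794*(-4700374) = -4680604226956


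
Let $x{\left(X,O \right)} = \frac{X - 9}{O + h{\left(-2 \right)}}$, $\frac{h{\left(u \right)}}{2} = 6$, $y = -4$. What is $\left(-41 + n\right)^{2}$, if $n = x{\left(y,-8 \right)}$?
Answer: $\frac{31329}{16} \approx 1958.1$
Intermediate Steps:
$h{\left(u \right)} = 12$ ($h{\left(u \right)} = 2 \cdot 6 = 12$)
$x{\left(X,O \right)} = \frac{-9 + X}{12 + O}$ ($x{\left(X,O \right)} = \frac{X - 9}{O + 12} = \frac{-9 + X}{12 + O}$)
$n = - \frac{13}{4}$ ($n = \frac{-9 - 4}{12 - 8} = \frac{1}{4} \left(-13\right) = - \frac{13}{4} \approx -3.25$)
$\left(-41 + n\right)^{2} = \left(-41 - \frac{13}{4}\right)^{2} = \left(- \frac{177}{4}\right)^{2} = \frac{31329}{16}$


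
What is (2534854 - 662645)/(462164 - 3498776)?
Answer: -1872209/3036612 ≈ -0.61655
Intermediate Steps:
(2534854 - 662645)/(462164 - 3498776) = 1872209/(-3036612) = 1872209*(-1/3036612) = -1872209/3036612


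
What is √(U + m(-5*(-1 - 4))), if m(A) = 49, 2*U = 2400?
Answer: √1249 ≈ 35.341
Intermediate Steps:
U = 1200 (U = (½)*2400 = 1200)
√(U + m(-5*(-1 - 4))) = √(1200 + 49) = √1249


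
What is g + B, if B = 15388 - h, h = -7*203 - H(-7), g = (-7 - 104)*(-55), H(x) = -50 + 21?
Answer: 22885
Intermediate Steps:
H(x) = -29
g = 6105 (g = -111*(-55) = 6105)
h = -1392 (h = -7*203 - 1*(-29) = -1421 + 29 = -1392)
B = 16780 (B = 15388 - 1*(-1392) = 15388 + 1392 = 16780)
g + B = 6105 + 16780 = 22885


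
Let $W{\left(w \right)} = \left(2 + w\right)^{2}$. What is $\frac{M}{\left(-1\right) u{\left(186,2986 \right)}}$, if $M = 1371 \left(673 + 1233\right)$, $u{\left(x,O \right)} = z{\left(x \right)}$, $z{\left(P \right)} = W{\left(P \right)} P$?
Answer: $- \frac{435521}{1095664} \approx -0.3975$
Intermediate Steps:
$z{\left(P \right)} = P \left(2 + P\right)^{2}$ ($z{\left(P \right)} = \left(2 + P\right)^{2} P = P \left(2 + P\right)^{2}$)
$u{\left(x,O \right)} = x \left(2 + x\right)^{2}$
$M = 2613126$ ($M = 1371 \cdot 1906 = 2613126$)
$\frac{M}{\left(-1\right) u{\left(186,2986 \right)}} = \frac{2613126}{\left(-1\right) 186 \left(2 + 186\right)^{2}} = \frac{2613126}{\left(-1\right) 186 \cdot 188^{2}} = \frac{2613126}{\left(-1\right) 186 \cdot 35344} = \frac{2613126}{\left(-1\right) 6573984} = \frac{2613126}{-6573984} = 2613126 \left(- \frac{1}{6573984}\right) = - \frac{435521}{1095664}$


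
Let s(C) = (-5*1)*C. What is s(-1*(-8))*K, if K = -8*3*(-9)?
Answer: -8640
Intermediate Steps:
s(C) = -5*C
K = 216 (K = -24*(-9) = 216)
s(-1*(-8))*K = -(-5)*(-8)*216 = -5*8*216 = -40*216 = -8640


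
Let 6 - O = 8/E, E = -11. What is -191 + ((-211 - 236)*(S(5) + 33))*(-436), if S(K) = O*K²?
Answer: 431293895/11 ≈ 3.9209e+7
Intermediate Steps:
O = 74/11 (O = 6 - 8/(-11) = 6 - 8*(-1)/11 = 6 - 1*(-8/11) = 6 + 8/11 = 74/11 ≈ 6.7273)
S(K) = 74*K²/11
-191 + ((-211 - 236)*(S(5) + 33))*(-436) = -191 + ((-211 - 236)*((74/11)*5² + 33))*(-436) = -191 - 447*((74/11)*25 + 33)*(-436) = -191 - 447*(1850/11 + 33)*(-436) = -191 - 447*2213/11*(-436) = -191 - 989211/11*(-436) = -191 + 431295996/11 = 431293895/11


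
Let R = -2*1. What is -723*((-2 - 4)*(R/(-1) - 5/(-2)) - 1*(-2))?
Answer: 18075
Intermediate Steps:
R = -2
-723*((-2 - 4)*(R/(-1) - 5/(-2)) - 1*(-2)) = -723*((-2 - 4)*(-2/(-1) - 5/(-2)) - 1*(-2)) = -723*(-6*(-2*(-1) - 5*(-½)) + 2) = -723*(-6*(2 + 5/2) + 2) = -723*(-6*9/2 + 2) = -723*(-27 + 2) = -723*(-25) = 18075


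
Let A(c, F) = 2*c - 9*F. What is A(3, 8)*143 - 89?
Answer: -9527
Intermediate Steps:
A(c, F) = -9*F + 2*c
A(3, 8)*143 - 89 = (-9*8 + 2*3)*143 - 89 = (-72 + 6)*143 - 89 = -66*143 - 89 = -9438 - 89 = -9527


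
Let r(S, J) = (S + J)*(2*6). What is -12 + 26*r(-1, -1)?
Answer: -636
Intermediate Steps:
r(S, J) = 12*J + 12*S (r(S, J) = (J + S)*12 = 12*J + 12*S)
-12 + 26*r(-1, -1) = -12 + 26*(12*(-1) + 12*(-1)) = -12 + 26*(-12 - 12) = -12 + 26*(-24) = -12 - 624 = -636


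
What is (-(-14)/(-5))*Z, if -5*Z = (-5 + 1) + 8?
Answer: 56/25 ≈ 2.2400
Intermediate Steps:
Z = -⅘ (Z = -((-5 + 1) + 8)/5 = -(-4 + 8)/5 = -⅕*4 = -⅘ ≈ -0.80000)
(-(-14)/(-5))*Z = -(-14)/(-5)*(-⅘) = -(-14)*(-1)/5*(-⅘) = -14*⅕*(-⅘) = -14/5*(-⅘) = 56/25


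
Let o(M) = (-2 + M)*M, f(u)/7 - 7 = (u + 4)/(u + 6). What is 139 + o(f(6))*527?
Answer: 54967415/36 ≈ 1.5269e+6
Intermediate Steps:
f(u) = 49 + 7*(4 + u)/(6 + u) (f(u) = 49 + 7*((u + 4)/(u + 6)) = 49 + 7*((4 + u)/(6 + u)) = 49 + 7*(4 + u)/(6 + u))
o(M) = M*(-2 + M)
139 + o(f(6))*527 = 139 + ((14*(23 + 4*6)/(6 + 6))*(-2 + 14*(23 + 4*6)/(6 + 6)))*527 = 139 + ((14*(23 + 24)/12)*(-2 + 14*(23 + 24)/12))*527 = 139 + ((14*(1/12)*47)*(-2 + 14*(1/12)*47))*527 = 139 + (329*(-2 + 329/6)/6)*527 = 139 + ((329/6)*(317/6))*527 = 139 + (104293/36)*527 = 139 + 54962411/36 = 54967415/36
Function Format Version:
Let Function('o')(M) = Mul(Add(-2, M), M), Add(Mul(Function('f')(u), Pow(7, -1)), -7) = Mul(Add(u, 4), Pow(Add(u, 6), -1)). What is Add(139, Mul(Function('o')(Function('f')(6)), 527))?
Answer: Rational(54967415, 36) ≈ 1.5269e+6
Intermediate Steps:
Function('f')(u) = Add(49, Mul(7, Pow(Add(6, u), -1), Add(4, u))) (Function('f')(u) = Add(49, Mul(7, Mul(Add(u, 4), Pow(Add(u, 6), -1)))) = Add(49, Mul(7, Mul(Add(4, u), Pow(Add(6, u), -1)))) = Add(49, Mul(7, Mul(Pow(Add(6, u), -1), Add(4, u)))) = Add(49, Mul(7, Pow(Add(6, u), -1), Add(4, u))))
Function('o')(M) = Mul(M, Add(-2, M))
Add(139, Mul(Function('o')(Function('f')(6)), 527)) = Add(139, Mul(Mul(Mul(14, Pow(Add(6, 6), -1), Add(23, Mul(4, 6))), Add(-2, Mul(14, Pow(Add(6, 6), -1), Add(23, Mul(4, 6))))), 527)) = Add(139, Mul(Mul(Mul(14, Pow(12, -1), Add(23, 24)), Add(-2, Mul(14, Pow(12, -1), Add(23, 24)))), 527)) = Add(139, Mul(Mul(Mul(14, Rational(1, 12), 47), Add(-2, Mul(14, Rational(1, 12), 47))), 527)) = Add(139, Mul(Mul(Rational(329, 6), Add(-2, Rational(329, 6))), 527)) = Add(139, Mul(Mul(Rational(329, 6), Rational(317, 6)), 527)) = Add(139, Mul(Rational(104293, 36), 527)) = Add(139, Rational(54962411, 36)) = Rational(54967415, 36)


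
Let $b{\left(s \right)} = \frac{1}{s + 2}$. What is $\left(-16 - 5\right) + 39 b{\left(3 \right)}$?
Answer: $- \frac{66}{5} \approx -13.2$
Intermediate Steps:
$b{\left(s \right)} = \frac{1}{2 + s}$
$\left(-16 - 5\right) + 39 b{\left(3 \right)} = \left(-16 - 5\right) + \frac{39}{2 + 3} = \left(-16 - 5\right) + \frac{39}{5} = -21 + 39 \cdot \frac{1}{5} = -21 + \frac{39}{5} = - \frac{66}{5}$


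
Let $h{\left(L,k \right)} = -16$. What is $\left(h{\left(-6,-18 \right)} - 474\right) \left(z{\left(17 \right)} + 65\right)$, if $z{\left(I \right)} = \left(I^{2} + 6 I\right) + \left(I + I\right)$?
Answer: $-240100$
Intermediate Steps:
$z{\left(I \right)} = I^{2} + 8 I$ ($z{\left(I \right)} = \left(I^{2} + 6 I\right) + 2 I = I^{2} + 8 I$)
$\left(h{\left(-6,-18 \right)} - 474\right) \left(z{\left(17 \right)} + 65\right) = \left(-16 - 474\right) \left(17 \left(8 + 17\right) + 65\right) = - 490 \left(17 \cdot 25 + 65\right) = - 490 \left(425 + 65\right) = \left(-490\right) 490 = -240100$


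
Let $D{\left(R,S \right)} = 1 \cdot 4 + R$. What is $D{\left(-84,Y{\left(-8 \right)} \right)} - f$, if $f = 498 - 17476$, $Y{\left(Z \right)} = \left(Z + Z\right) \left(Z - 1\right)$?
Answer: $16898$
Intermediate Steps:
$Y{\left(Z \right)} = 2 Z \left(-1 + Z\right)$ ($Y{\left(Z \right)} = 2 Z \left(Z - 1\right) = 2 Z \left(-1 + Z\right)$)
$f = -16978$
$D{\left(R,S \right)} = 4 + R$
$D{\left(-84,Y{\left(-8 \right)} \right)} - f = \left(4 - 84\right) - -16978 = -80 + 16978 = 16898$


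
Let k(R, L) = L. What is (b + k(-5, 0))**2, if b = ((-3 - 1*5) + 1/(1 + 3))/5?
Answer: 961/400 ≈ 2.4025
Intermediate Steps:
b = -31/20 (b = ((-3 - 5) + 1/4)*(1/5) = (-8 + 1/4)*(1/5) = -31/4*1/5 = -31/20 ≈ -1.5500)
(b + k(-5, 0))**2 = (-31/20 + 0)**2 = (-31/20)**2 = 961/400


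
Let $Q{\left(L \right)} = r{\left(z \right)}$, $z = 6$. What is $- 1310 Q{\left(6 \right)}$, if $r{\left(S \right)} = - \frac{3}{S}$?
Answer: $655$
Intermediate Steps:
$Q{\left(L \right)} = - \frac{1}{2}$ ($Q{\left(L \right)} = - \frac{3}{6} = \left(-3\right) \frac{1}{6} = - \frac{1}{2}$)
$- 1310 Q{\left(6 \right)} = \left(-1310\right) \left(- \frac{1}{2}\right) = 655$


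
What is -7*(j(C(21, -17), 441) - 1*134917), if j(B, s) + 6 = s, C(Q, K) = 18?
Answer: 941374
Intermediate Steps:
j(B, s) = -6 + s
-7*(j(C(21, -17), 441) - 1*134917) = -7*((-6 + 441) - 1*134917) = -7*(435 - 134917) = -7*(-134482) = 941374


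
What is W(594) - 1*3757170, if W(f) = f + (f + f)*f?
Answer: -3050904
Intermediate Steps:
W(f) = f + 2*f² (W(f) = f + (2*f)*f = f + 2*f²)
W(594) - 1*3757170 = 594*(1 + 2*594) - 1*3757170 = 594*(1 + 1188) - 3757170 = 594*1189 - 3757170 = 706266 - 3757170 = -3050904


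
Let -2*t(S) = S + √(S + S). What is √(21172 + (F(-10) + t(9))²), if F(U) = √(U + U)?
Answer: √(84688 + (9 + 3*√2 - 4*I*√5)²)/2 ≈ 145.59 - 0.20339*I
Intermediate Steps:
F(U) = √2*√U (F(U) = √(2*U) = √2*√U)
t(S) = -S/2 - √2*√S/2 (t(S) = -(S + √(S + S))/2 = -(S + √(2*S))/2 = -(S + √2*√S)/2 = -S/2 - √2*√S/2)
√(21172 + (F(-10) + t(9))²) = √(21172 + (√2*√(-10) + (-½*9 - √2*√9/2))²) = √(21172 + (√2*(I*√10) + (-9/2 - ½*√2*3))²) = √(21172 + (2*I*√5 + (-9/2 - 3*√2/2))²) = √(21172 + (-9/2 - 3*√2/2 + 2*I*√5)²)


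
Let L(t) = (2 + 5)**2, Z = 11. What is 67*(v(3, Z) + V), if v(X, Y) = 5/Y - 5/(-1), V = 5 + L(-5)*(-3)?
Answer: -100634/11 ≈ -9148.5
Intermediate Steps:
L(t) = 49 (L(t) = 7**2 = 49)
V = -142 (V = 5 + 49*(-3) = 5 - 147 = -142)
v(X, Y) = 5 + 5/Y (v(X, Y) = 5/Y - 5*(-1) = 5/Y + 5 = 5 + 5/Y)
67*(v(3, Z) + V) = 67*((5 + 5/11) - 142) = 67*(60/11 - 142) = 67*(-1502/11) = -100634/11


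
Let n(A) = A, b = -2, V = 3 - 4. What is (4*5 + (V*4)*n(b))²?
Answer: 784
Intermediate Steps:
V = -1
(4*5 + (V*4)*n(b))² = (4*5 - 1*4*(-2))² = (20 - 4*(-2))² = (20 + 8)² = 28² = 784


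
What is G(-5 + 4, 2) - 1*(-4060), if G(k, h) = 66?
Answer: 4126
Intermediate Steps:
G(-5 + 4, 2) - 1*(-4060) = 66 - 1*(-4060) = 66 + 4060 = 4126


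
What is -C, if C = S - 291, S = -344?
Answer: 635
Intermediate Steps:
C = -635 (C = -344 - 291 = -635)
-C = -1*(-635) = 635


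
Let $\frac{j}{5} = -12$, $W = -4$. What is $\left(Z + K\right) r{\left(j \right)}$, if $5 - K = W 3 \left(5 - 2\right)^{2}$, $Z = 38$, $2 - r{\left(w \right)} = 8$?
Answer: $-906$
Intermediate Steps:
$j = -60$ ($j = 5 \left(-12\right) = -60$)
$r{\left(w \right)} = -6$ ($r{\left(w \right)} = 2 - 8 = -6$)
$K = 113$ ($K = 5 - \left(-4\right) 3 \left(5 - 2\right)^{2} = 5 - - 12 \cdot 3^{2} = 5 - \left(-12\right) 9 = 5 - -108 = 5 + 108 = 113$)
$\left(Z + K\right) r{\left(j \right)} = \left(38 + 113\right) \left(-6\right) = 151 \left(-6\right) = -906$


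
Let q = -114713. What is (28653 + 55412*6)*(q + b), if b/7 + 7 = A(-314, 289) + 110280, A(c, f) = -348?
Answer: 236450927250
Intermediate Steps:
b = 769475 (b = -49 + 7*(-348 + 110280) = -49 + 7*109932 = -49 + 769524 = 769475)
(28653 + 55412*6)*(q + b) = (28653 + 55412*6)*(-114713 + 769475) = (28653 + 332472)*654762 = 361125*654762 = 236450927250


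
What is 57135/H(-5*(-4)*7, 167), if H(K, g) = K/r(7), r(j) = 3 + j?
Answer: 57135/14 ≈ 4081.1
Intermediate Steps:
H(K, g) = K/10 (H(K, g) = K/(3 + 7) = K/10)
57135/H(-5*(-4)*7, 167) = 57135/(((-5*(-4)*7)/10)) = 57135/(((20*7)/10)) = 57135/(((1/10)*140)) = 57135/14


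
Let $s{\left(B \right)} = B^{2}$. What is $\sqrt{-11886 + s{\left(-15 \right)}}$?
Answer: $13 i \sqrt{69} \approx 107.99 i$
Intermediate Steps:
$\sqrt{-11886 + s{\left(-15 \right)}} = \sqrt{-11886 + \left(-15\right)^{2}} = \sqrt{-11886 + 225} = \sqrt{-11661} = 13 i \sqrt{69}$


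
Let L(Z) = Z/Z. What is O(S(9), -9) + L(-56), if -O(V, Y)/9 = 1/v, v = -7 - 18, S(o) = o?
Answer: 34/25 ≈ 1.3600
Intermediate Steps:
v = -25
O(V, Y) = 9/25 (O(V, Y) = -9/(-25) = -9*(-1/25) = 9/25)
L(Z) = 1
O(S(9), -9) + L(-56) = 9/25 + 1 = 34/25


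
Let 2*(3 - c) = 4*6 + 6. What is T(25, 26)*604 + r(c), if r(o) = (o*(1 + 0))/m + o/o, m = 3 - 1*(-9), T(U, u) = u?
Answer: 15704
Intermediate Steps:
c = -12 (c = 3 - (4*6 + 6)/2 = 3 - (24 + 6)/2 = 3 - ½*30 = 3 - 15 = -12)
m = 12 (m = 3 + 9 = 12)
r(o) = 1 + o/12 (r(o) = (o*(1 + 0))/12 + o/o = (o*1)*(1/12) + 1 = o*(1/12) + 1 = o/12 + 1 = 1 + o/12)
T(25, 26)*604 + r(c) = 26*604 + (1 + (1/12)*(-12)) = 15704 + (1 - 1) = 15704 + 0 = 15704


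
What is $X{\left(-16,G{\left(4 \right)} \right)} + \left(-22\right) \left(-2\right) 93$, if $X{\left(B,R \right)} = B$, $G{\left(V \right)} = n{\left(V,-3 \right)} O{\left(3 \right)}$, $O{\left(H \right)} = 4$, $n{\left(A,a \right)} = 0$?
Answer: $4076$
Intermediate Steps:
$G{\left(V \right)} = 0$ ($G{\left(V \right)} = 0 \cdot 4 = 0$)
$X{\left(-16,G{\left(4 \right)} \right)} + \left(-22\right) \left(-2\right) 93 = -16 + \left(-22\right) \left(-2\right) 93 = -16 + 44 \cdot 93 = -16 + 4092 = 4076$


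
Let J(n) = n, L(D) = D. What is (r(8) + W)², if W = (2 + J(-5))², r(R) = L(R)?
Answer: 289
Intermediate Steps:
r(R) = R
W = 9 (W = (2 - 5)² = (-3)² = 9)
(r(8) + W)² = (8 + 9)² = 17² = 289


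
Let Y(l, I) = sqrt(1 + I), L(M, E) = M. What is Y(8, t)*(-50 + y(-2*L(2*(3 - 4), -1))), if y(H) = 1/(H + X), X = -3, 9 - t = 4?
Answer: -49*sqrt(6) ≈ -120.03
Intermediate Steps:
t = 5 (t = 9 - 1*4 = 9 - 4 = 5)
y(H) = 1/(-3 + H) (y(H) = 1/(H - 3) = 1/(-3 + H))
Y(8, t)*(-50 + y(-2*L(2*(3 - 4), -1))) = sqrt(1 + 5)*(-50 + 1/(-3 - 4*(3 - 4))) = sqrt(6)*(-50 + 1/(-3 - 4*(-1))) = sqrt(6)*(-50 + 1/(-3 - 2*(-2))) = sqrt(6)*(-50 + 1/(-3 + 4)) = sqrt(6)*(-50 + 1/1) = sqrt(6)*(-50 + 1) = sqrt(6)*(-49) = -49*sqrt(6)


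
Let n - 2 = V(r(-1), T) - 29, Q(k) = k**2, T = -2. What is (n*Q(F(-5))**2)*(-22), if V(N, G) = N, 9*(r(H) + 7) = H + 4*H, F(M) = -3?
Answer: 61578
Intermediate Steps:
r(H) = -7 + 5*H/9 (r(H) = -7 + (H + 4*H)/9 = -7 + (5*H)/9 = -7 + 5*H/9)
n = -311/9 (n = 2 + ((-7 + (5/9)*(-1)) - 29) = 2 + ((-7 - 5/9) - 29) = 2 + (-68/9 - 29) = 2 - 329/9 = -311/9 ≈ -34.556)
(n*Q(F(-5))**2)*(-22) = -311*((-3)**2)**2/9*(-22) = -311/9*9**2*(-22) = -311/9*81*(-22) = -2799*(-22) = 61578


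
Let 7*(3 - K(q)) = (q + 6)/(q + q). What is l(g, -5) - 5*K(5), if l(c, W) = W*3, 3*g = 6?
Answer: -409/14 ≈ -29.214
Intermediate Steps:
g = 2 (g = (⅓)*6 = 2)
l(c, W) = 3*W
K(q) = 3 - (6 + q)/(14*q) (K(q) = 3 - (q + 6)/(7*(q + q)) = 3 - (6 + q)/(7*(2*q)) = 3 - (6 + q)*1/(2*q)/7 = 3 - (6 + q)/(14*q))
l(g, -5) - 5*K(5) = 3*(-5) - 5*(-6 + 41*5)/(14*5) = -15 - 5*(-6 + 205)/(14*5) = -15 - 5*199/(14*5) = -15 - 5*199/70 = -15 - 199/14 = -409/14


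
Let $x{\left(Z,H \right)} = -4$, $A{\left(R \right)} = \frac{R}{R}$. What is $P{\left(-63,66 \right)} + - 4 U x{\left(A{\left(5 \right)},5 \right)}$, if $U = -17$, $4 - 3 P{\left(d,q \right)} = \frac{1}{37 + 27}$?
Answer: $- \frac{17323}{64} \approx -270.67$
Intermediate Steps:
$P{\left(d,q \right)} = \frac{85}{64}$ ($P{\left(d,q \right)} = \frac{4}{3} - \frac{1}{3 \left(37 + 27\right)} = \frac{4}{3} - \frac{1}{3 \cdot 64} = \frac{4}{3} - \frac{1}{192} = \frac{85}{64}$)
$A{\left(R \right)} = 1$
$P{\left(-63,66 \right)} + - 4 U x{\left(A{\left(5 \right)},5 \right)} = \frac{85}{64} + \left(-4\right) \left(-17\right) \left(-4\right) = \frac{85}{64} + 68 \left(-4\right) = \frac{85}{64} - 272 = - \frac{17323}{64}$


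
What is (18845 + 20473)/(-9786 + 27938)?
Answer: 19659/9076 ≈ 2.1660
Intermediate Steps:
(18845 + 20473)/(-9786 + 27938) = 39318/18152 = 39318*(1/18152) = 19659/9076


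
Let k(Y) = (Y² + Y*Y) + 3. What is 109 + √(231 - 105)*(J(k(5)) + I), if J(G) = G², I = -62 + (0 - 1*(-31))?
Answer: 109 + 8334*√14 ≈ 31292.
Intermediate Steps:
I = -31 (I = -62 + (0 + 31) = -62 + 31 = -31)
k(Y) = 3 + 2*Y² (k(Y) = (Y² + Y²) + 3 = 2*Y² + 3 = 3 + 2*Y²)
109 + √(231 - 105)*(J(k(5)) + I) = 109 + √(231 - 105)*((3 + 2*5²)² - 31) = 109 + √126*((3 + 2*25)² - 31) = 109 + (3*√14)*((3 + 50)² - 31) = 109 + (3*√14)*(53² - 31) = 109 + (3*√14)*(2809 - 31) = 109 + (3*√14)*2778 = 109 + 8334*√14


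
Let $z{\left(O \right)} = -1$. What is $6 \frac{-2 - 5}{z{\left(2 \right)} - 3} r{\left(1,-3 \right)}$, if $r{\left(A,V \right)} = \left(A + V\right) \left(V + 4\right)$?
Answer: $-21$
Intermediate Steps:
$r{\left(A,V \right)} = \left(4 + V\right) \left(A + V\right)$ ($r{\left(A,V \right)} = \left(A + V\right) \left(4 + V\right) = \left(4 + V\right) \left(A + V\right)$)
$6 \frac{-2 - 5}{z{\left(2 \right)} - 3} r{\left(1,-3 \right)} = 6 \frac{-2 - 5}{-1 - 3} \left(\left(-3\right)^{2} + 4 \cdot 1 + 4 \left(-3\right) + 1 \left(-3\right)\right) = 6 \left(- \frac{7}{-4}\right) \left(9 + 4 - 12 - 3\right) = 6 \left(\left(-7\right) \left(- \frac{1}{4}\right)\right) \left(-2\right) = 6 \cdot \frac{7}{4} \left(-2\right) = \frac{21}{2} \left(-2\right) = -21$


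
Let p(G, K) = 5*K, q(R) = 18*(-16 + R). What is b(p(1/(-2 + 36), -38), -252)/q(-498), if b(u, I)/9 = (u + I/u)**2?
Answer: -80317444/2319425 ≈ -34.628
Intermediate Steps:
q(R) = -288 + 18*R
b(u, I) = 9*(u + I/u)**2
b(p(1/(-2 + 36), -38), -252)/q(-498) = (9*(-252 + (5*(-38))**2)**2/(5*(-38))**2)/(-288 + 18*(-498)) = (9*(-252 + (-190)**2)**2/(-190)**2)/(-288 - 8964) = (9*(1/36100)*(-252 + 36100)**2)/(-9252) = (9*(1/36100)*35848**2)*(-1/9252) = (9*(1/36100)*1285079104)*(-1/9252) = (2891427984/9025)*(-1/9252) = -80317444/2319425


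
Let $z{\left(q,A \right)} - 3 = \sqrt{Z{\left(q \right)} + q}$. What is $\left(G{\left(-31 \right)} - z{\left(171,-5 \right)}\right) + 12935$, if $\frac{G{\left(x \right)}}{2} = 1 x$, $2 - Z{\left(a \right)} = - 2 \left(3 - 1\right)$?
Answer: $12870 - \sqrt{177} \approx 12857.0$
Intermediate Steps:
$Z{\left(a \right)} = 6$ ($Z{\left(a \right)} = 2 - - 2 \left(3 - 1\right) = 2 - \left(-2\right) 2 = 2 - -4 = 2 + 4 = 6$)
$z{\left(q,A \right)} = 3 + \sqrt{6 + q}$
$G{\left(x \right)} = 2 x$ ($G{\left(x \right)} = 2 \cdot 1 x = 2 x$)
$\left(G{\left(-31 \right)} - z{\left(171,-5 \right)}\right) + 12935 = \left(2 \left(-31\right) - \left(3 + \sqrt{6 + 171}\right)\right) + 12935 = \left(-62 - \left(3 + \sqrt{177}\right)\right) + 12935 = \left(-65 - \sqrt{177}\right) + 12935 = 12870 - \sqrt{177}$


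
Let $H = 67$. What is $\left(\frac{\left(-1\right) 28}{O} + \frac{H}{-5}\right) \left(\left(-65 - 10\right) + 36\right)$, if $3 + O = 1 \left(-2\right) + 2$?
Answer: $\frac{793}{5} \approx 158.6$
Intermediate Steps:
$O = -3$ ($O = -3 + \left(1 \left(-2\right) + 2\right) = -3 + \left(-2 + 2\right) = -3 + 0 = -3$)
$\left(\frac{\left(-1\right) 28}{O} + \frac{H}{-5}\right) \left(\left(-65 - 10\right) + 36\right) = \left(\frac{\left(-1\right) 28}{-3} + \frac{67}{-5}\right) \left(\left(-65 - 10\right) + 36\right) = \left(\left(-28\right) \left(- \frac{1}{3}\right) + 67 \left(- \frac{1}{5}\right)\right) \left(-75 + 36\right) = \left(\frac{28}{3} - \frac{67}{5}\right) \left(-39\right) = \left(- \frac{61}{15}\right) \left(-39\right) = \frac{793}{5}$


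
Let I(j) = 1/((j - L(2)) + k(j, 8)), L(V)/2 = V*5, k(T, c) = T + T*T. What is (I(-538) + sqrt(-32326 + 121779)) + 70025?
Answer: 20191568701/288348 + sqrt(89453) ≈ 70324.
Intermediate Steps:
k(T, c) = T + T**2
L(V) = 10*V (L(V) = 2*(V*5) = 2*(5*V) = 10*V)
I(j) = 1/(-20 + j + j*(1 + j)) (I(j) = 1/((j - 10*2) + j*(1 + j)) = 1/((j - 1*20) + j*(1 + j)) = 1/((j - 20) + j*(1 + j)) = 1/((-20 + j) + j*(1 + j)) = 1/(-20 + j + j*(1 + j)))
(I(-538) + sqrt(-32326 + 121779)) + 70025 = (1/(-20 - 538 - 538*(1 - 538)) + sqrt(-32326 + 121779)) + 70025 = (1/(-20 - 538 - 538*(-537)) + sqrt(89453)) + 70025 = (1/(-20 - 538 + 288906) + sqrt(89453)) + 70025 = (1/288348 + sqrt(89453)) + 70025 = 20191568701/288348 + sqrt(89453)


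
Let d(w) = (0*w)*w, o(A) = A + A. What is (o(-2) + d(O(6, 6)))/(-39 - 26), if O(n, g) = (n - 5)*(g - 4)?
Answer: 4/65 ≈ 0.061538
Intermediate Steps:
O(n, g) = (-5 + n)*(-4 + g)
o(A) = 2*A
d(w) = 0 (d(w) = 0*w = 0)
(o(-2) + d(O(6, 6)))/(-39 - 26) = (2*(-2) + 0)/(-39 - 26) = (-4 + 0)/(-65) = -4*(-1/65) = 4/65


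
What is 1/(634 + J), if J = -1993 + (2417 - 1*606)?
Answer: 1/452 ≈ 0.0022124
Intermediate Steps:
J = -182 (J = -1993 + (2417 - 606) = -1993 + 1811 = -182)
1/(634 + J) = 1/(634 - 182) = 1/452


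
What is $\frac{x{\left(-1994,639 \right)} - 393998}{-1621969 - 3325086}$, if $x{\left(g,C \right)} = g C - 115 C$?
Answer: $\frac{1741649}{4947055} \approx 0.35206$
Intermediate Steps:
$x{\left(g,C \right)} = - 115 C + C g$ ($x{\left(g,C \right)} = C g - 115 C = - 115 C + C g$)
$\frac{x{\left(-1994,639 \right)} - 393998}{-1621969 - 3325086} = \frac{639 \left(-115 - 1994\right) - 393998}{-1621969 - 3325086} = \frac{639 \left(-2109\right) - 393998}{-4947055} = \left(-1347651 - 393998\right) \left(- \frac{1}{4947055}\right) = \left(-1741649\right) \left(- \frac{1}{4947055}\right) = \frac{1741649}{4947055}$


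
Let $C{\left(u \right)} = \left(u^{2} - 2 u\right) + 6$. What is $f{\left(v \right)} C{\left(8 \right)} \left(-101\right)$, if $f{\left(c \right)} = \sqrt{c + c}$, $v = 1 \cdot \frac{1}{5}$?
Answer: $- \frac{5454 \sqrt{10}}{5} \approx -3449.4$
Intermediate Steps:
$v = \frac{1}{5}$ ($v = 1 \cdot \frac{1}{5} = \frac{1}{5} \approx 0.2$)
$f{\left(c \right)} = \sqrt{2} \sqrt{c}$ ($f{\left(c \right)} = \sqrt{2 c} = \sqrt{2} \sqrt{c}$)
$C{\left(u \right)} = 6 + u^{2} - 2 u$
$f{\left(v \right)} C{\left(8 \right)} \left(-101\right) = \frac{\sqrt{2}}{\sqrt{5}} \left(6 + 8^{2} - 16\right) \left(-101\right) = \sqrt{2} \frac{\sqrt{5}}{5} \left(6 + 64 - 16\right) \left(-101\right) = \frac{\sqrt{10}}{5} \cdot 54 \left(-101\right) = \frac{54 \sqrt{10}}{5} \left(-101\right) = - \frac{5454 \sqrt{10}}{5}$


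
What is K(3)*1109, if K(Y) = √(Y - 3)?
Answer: 0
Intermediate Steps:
K(Y) = √(-3 + Y)
K(3)*1109 = √(-3 + 3)*1109 = √0*1109 = 0*1109 = 0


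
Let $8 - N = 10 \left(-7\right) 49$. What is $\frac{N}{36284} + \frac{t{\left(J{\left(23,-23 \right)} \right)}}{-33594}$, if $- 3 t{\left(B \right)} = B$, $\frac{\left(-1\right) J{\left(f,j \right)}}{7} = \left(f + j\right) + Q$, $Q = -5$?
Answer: $\frac{43469807}{457096761} \approx 0.0951$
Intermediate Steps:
$J{\left(f,j \right)} = 35 - 7 f - 7 j$ ($J{\left(f,j \right)} = - 7 \left(\left(f + j\right) - 5\right) = - 7 \left(-5 + f + j\right) = 35 - 7 f - 7 j$)
$N = 3438$ ($N = 8 - 10 \left(-7\right) 49 = 8 - \left(-70\right) 49 = 8 - -3430 = 8 + 3430 = 3438$)
$t{\left(B \right)} = - \frac{B}{3}$
$\frac{N}{36284} + \frac{t{\left(J{\left(23,-23 \right)} \right)}}{-33594} = \frac{3438}{36284} + \frac{\left(- \frac{1}{3}\right) \left(35 - 161 - -161\right)}{-33594} = 3438 \cdot \frac{1}{36284} + - \frac{35 - 161 + 161}{3} \left(- \frac{1}{33594}\right) = \frac{1719}{18142} + \left(- \frac{1}{3}\right) 35 \left(- \frac{1}{33594}\right) = \frac{1719}{18142} - - \frac{35}{100782} = \frac{1719}{18142} + \frac{35}{100782} = \frac{43469807}{457096761}$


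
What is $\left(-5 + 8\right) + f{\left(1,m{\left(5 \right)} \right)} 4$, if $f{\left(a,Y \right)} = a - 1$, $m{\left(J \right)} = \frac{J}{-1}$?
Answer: $3$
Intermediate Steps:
$m{\left(J \right)} = - J$ ($m{\left(J \right)} = J \left(-1\right) = - J$)
$f{\left(a,Y \right)} = -1 + a$ ($f{\left(a,Y \right)} = a - 1 = -1 + a$)
$\left(-5 + 8\right) + f{\left(1,m{\left(5 \right)} \right)} 4 = \left(-5 + 8\right) + \left(-1 + 1\right) 4 = 3 + 0 \cdot 4 = 3 + 0 = 3$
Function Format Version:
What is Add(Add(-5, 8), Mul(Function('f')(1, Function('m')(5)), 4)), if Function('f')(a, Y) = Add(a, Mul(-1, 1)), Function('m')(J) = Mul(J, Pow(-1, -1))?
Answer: 3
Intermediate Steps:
Function('m')(J) = Mul(-1, J) (Function('m')(J) = Mul(J, -1) = Mul(-1, J))
Function('f')(a, Y) = Add(-1, a) (Function('f')(a, Y) = Add(a, -1) = Add(-1, a))
Add(Add(-5, 8), Mul(Function('f')(1, Function('m')(5)), 4)) = Add(Add(-5, 8), Mul(Add(-1, 1), 4)) = Add(3, Mul(0, 4)) = Add(3, 0) = 3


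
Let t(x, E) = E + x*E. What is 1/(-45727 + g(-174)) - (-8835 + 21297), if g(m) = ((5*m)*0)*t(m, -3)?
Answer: -569849875/45727 ≈ -12462.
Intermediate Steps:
t(x, E) = E + E*x
g(m) = 0 (g(m) = ((5*m)*0)*(-3*(1 + m)) = 0*(-3 - 3*m) = 0)
1/(-45727 + g(-174)) - (-8835 + 21297) = 1/(-45727 + 0) - (-8835 + 21297) = 1/(-45727) - 1*12462 = -1/45727 - 12462 = -569849875/45727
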